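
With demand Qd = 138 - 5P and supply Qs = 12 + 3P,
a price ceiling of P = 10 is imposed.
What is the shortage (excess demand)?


At P = 10:
Qd = 138 - 5*10 = 88
Qs = 12 + 3*10 = 42
Shortage = Qd - Qs = 88 - 42 = 46

46


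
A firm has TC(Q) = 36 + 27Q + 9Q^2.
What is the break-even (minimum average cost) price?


AC(Q) = 36/Q + 27 + 9Q
To minimize: dAC/dQ = -36/Q^2 + 9 = 0
Q^2 = 36/9 = 4
Q* = 2
Min AC = 36/2 + 27 + 9*2
Min AC = 18 + 27 + 18 = 63

63


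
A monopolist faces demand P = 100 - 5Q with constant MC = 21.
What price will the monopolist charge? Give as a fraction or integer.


MR = 100 - 10Q
Set MR = MC: 100 - 10Q = 21
Q* = 79/10
Substitute into demand:
P* = 100 - 5*79/10 = 121/2

121/2


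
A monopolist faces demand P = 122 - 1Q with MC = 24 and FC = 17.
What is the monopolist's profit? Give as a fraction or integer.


MR = MC: 122 - 2Q = 24
Q* = 49
P* = 122 - 1*49 = 73
Profit = (P* - MC)*Q* - FC
= (73 - 24)*49 - 17
= 49*49 - 17
= 2401 - 17 = 2384

2384


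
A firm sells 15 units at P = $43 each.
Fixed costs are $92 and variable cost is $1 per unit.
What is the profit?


Total Revenue = P * Q = 43 * 15 = $645
Total Cost = FC + VC*Q = 92 + 1*15 = $107
Profit = TR - TC = 645 - 107 = $538

$538


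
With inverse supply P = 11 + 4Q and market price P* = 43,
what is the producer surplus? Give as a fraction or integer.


Minimum supply price (at Q=0): P_min = 11
Quantity supplied at P* = 43:
Q* = (43 - 11)/4 = 8
PS = (1/2) * Q* * (P* - P_min)
PS = (1/2) * 8 * (43 - 11)
PS = (1/2) * 8 * 32 = 128

128


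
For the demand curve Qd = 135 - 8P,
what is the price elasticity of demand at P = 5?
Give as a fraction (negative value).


dQ/dP = -8
At P = 5: Q = 135 - 8*5 = 95
E = (dQ/dP)(P/Q) = (-8)(5/95) = -8/19

-8/19


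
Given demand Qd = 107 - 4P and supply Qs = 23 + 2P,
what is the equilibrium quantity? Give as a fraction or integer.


First find equilibrium price:
107 - 4P = 23 + 2P
P* = 84/6 = 14
Then substitute into demand:
Q* = 107 - 4 * 14 = 51

51


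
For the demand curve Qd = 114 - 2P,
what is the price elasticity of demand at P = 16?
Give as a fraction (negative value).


dQ/dP = -2
At P = 16: Q = 114 - 2*16 = 82
E = (dQ/dP)(P/Q) = (-2)(16/82) = -16/41

-16/41


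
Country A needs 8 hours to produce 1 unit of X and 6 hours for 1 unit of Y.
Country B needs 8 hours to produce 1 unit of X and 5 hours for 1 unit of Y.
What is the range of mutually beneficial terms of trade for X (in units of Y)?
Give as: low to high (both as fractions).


Opportunity cost of X for Country A = hours_X / hours_Y = 8/6 = 4/3 units of Y
Opportunity cost of X for Country B = hours_X / hours_Y = 8/5 = 8/5 units of Y
Terms of trade must be between the two opportunity costs.
Range: 4/3 to 8/5

4/3 to 8/5


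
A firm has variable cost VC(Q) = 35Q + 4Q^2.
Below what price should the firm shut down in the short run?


AVC(Q) = VC(Q)/Q = 35 + 4Q
AVC is increasing in Q, so minimum AVC is at Q -> 0+.
Min AVC = 35
The firm should shut down if P < 35.

35


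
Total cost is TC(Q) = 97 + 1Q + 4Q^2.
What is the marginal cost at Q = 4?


MC = dTC/dQ = 1 + 2*4*Q
At Q = 4:
MC = 1 + 8*4
MC = 1 + 32 = 33

33


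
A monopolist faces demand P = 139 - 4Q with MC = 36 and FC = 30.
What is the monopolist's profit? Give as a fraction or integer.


MR = MC: 139 - 8Q = 36
Q* = 103/8
P* = 139 - 4*103/8 = 175/2
Profit = (P* - MC)*Q* - FC
= (175/2 - 36)*103/8 - 30
= 103/2*103/8 - 30
= 10609/16 - 30 = 10129/16

10129/16


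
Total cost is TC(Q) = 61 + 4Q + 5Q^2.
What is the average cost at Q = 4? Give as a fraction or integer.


TC(4) = 61 + 4*4 + 5*4^2
TC(4) = 61 + 16 + 80 = 157
AC = TC/Q = 157/4 = 157/4

157/4


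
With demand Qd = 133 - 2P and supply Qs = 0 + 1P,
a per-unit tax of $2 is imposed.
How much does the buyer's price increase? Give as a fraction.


With a per-unit tax, the buyer's price increase depends on relative slopes.
Supply slope: d = 1, Demand slope: b = 2
Buyer's price increase = d * tax / (b + d)
= 1 * 2 / (2 + 1)
= 2 / 3 = 2/3

2/3


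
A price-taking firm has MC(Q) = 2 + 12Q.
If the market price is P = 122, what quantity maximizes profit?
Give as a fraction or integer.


In perfect competition, profit is maximized where P = MC.
122 = 2 + 12Q
120 = 12Q
Q* = 120/12 = 10

10


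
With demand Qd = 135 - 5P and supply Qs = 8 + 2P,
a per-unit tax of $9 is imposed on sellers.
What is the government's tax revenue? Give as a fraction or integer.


With tax on sellers, new supply: Qs' = 8 + 2(P - 9)
= 2P - 10
New equilibrium quantity:
Q_new = 220/7
Tax revenue = tax * Q_new = 9 * 220/7 = 1980/7

1980/7


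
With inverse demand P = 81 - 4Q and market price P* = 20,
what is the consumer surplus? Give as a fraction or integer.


Maximum willingness to pay (at Q=0): P_max = 81
Quantity demanded at P* = 20:
Q* = (81 - 20)/4 = 61/4
CS = (1/2) * Q* * (P_max - P*)
CS = (1/2) * 61/4 * (81 - 20)
CS = (1/2) * 61/4 * 61 = 3721/8

3721/8


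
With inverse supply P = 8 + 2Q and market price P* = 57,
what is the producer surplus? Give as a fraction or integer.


Minimum supply price (at Q=0): P_min = 8
Quantity supplied at P* = 57:
Q* = (57 - 8)/2 = 49/2
PS = (1/2) * Q* * (P* - P_min)
PS = (1/2) * 49/2 * (57 - 8)
PS = (1/2) * 49/2 * 49 = 2401/4

2401/4


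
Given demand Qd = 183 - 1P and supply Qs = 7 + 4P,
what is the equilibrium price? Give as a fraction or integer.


At equilibrium, Qd = Qs.
183 - 1P = 7 + 4P
183 - 7 = 1P + 4P
176 = 5P
P* = 176/5 = 176/5

176/5


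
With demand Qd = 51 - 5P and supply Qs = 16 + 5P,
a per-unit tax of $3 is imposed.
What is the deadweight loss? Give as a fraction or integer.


Pre-tax equilibrium quantity: Q* = 67/2
Post-tax equilibrium quantity: Q_tax = 26
Reduction in quantity: Q* - Q_tax = 15/2
DWL = (1/2) * tax * (Q* - Q_tax)
DWL = (1/2) * 3 * 15/2 = 45/4

45/4


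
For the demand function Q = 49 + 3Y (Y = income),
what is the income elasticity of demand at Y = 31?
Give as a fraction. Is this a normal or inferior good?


dQ/dY = 3
At Y = 31: Q = 49 + 3*31 = 142
Ey = (dQ/dY)(Y/Q) = 3 * 31 / 142 = 93/142
Since Ey > 0, this is a normal good.

93/142 (normal good)


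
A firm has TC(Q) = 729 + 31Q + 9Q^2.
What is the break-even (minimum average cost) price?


AC(Q) = 729/Q + 31 + 9Q
To minimize: dAC/dQ = -729/Q^2 + 9 = 0
Q^2 = 729/9 = 81
Q* = 9
Min AC = 729/9 + 31 + 9*9
Min AC = 81 + 31 + 81 = 193

193


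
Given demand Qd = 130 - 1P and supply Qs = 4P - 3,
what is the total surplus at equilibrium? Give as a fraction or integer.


Find equilibrium: 130 - 1P = 4P - 3
130 + 3 = 5P
P* = 133/5 = 133/5
Q* = 4*133/5 - 3 = 517/5
Inverse demand: P = 130 - Q/1, so P_max = 130
Inverse supply: P = 3/4 + Q/4, so P_min = 3/4
CS = (1/2) * 517/5 * (130 - 133/5) = 267289/50
PS = (1/2) * 517/5 * (133/5 - 3/4) = 267289/200
TS = CS + PS = 267289/50 + 267289/200 = 267289/40

267289/40


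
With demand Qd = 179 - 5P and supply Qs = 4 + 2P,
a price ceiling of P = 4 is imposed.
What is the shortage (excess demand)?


At P = 4:
Qd = 179 - 5*4 = 159
Qs = 4 + 2*4 = 12
Shortage = Qd - Qs = 159 - 12 = 147

147


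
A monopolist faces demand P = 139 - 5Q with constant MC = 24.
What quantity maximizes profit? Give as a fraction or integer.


TR = P*Q = (139 - 5Q)Q = 139Q - 5Q^2
MR = dTR/dQ = 139 - 10Q
Set MR = MC:
139 - 10Q = 24
115 = 10Q
Q* = 115/10 = 23/2

23/2


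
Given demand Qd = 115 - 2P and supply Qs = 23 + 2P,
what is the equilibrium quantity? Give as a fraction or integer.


First find equilibrium price:
115 - 2P = 23 + 2P
P* = 92/4 = 23
Then substitute into demand:
Q* = 115 - 2 * 23 = 69

69


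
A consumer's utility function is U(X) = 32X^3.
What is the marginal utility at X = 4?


MU = dU/dX = 32*3*X^(3-1)
MU = 96*X^2
At X = 4:
MU = 96 * 4^2
MU = 96 * 16 = 1536

1536


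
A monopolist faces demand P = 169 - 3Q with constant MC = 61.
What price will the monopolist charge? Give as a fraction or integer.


MR = 169 - 6Q
Set MR = MC: 169 - 6Q = 61
Q* = 18
Substitute into demand:
P* = 169 - 3*18 = 115

115


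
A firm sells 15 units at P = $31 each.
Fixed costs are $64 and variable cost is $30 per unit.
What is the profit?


Total Revenue = P * Q = 31 * 15 = $465
Total Cost = FC + VC*Q = 64 + 30*15 = $514
Profit = TR - TC = 465 - 514 = $-49

$-49


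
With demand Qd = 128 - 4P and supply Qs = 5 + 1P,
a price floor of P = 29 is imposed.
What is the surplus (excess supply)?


At P = 29:
Qd = 128 - 4*29 = 12
Qs = 5 + 1*29 = 34
Surplus = Qs - Qd = 34 - 12 = 22

22


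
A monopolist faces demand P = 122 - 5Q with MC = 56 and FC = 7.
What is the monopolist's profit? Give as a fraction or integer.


MR = MC: 122 - 10Q = 56
Q* = 33/5
P* = 122 - 5*33/5 = 89
Profit = (P* - MC)*Q* - FC
= (89 - 56)*33/5 - 7
= 33*33/5 - 7
= 1089/5 - 7 = 1054/5

1054/5


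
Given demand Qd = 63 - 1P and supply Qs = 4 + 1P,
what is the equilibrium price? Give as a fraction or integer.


At equilibrium, Qd = Qs.
63 - 1P = 4 + 1P
63 - 4 = 1P + 1P
59 = 2P
P* = 59/2 = 59/2

59/2


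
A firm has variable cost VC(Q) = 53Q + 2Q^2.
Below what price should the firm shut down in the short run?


AVC(Q) = VC(Q)/Q = 53 + 2Q
AVC is increasing in Q, so minimum AVC is at Q -> 0+.
Min AVC = 53
The firm should shut down if P < 53.

53


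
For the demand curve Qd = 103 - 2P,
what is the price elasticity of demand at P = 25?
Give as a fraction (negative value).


dQ/dP = -2
At P = 25: Q = 103 - 2*25 = 53
E = (dQ/dP)(P/Q) = (-2)(25/53) = -50/53

-50/53


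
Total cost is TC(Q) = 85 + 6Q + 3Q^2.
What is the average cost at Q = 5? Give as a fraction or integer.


TC(5) = 85 + 6*5 + 3*5^2
TC(5) = 85 + 30 + 75 = 190
AC = TC/Q = 190/5 = 38

38


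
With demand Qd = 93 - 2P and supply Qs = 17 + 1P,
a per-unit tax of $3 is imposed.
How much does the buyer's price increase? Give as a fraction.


With a per-unit tax, the buyer's price increase depends on relative slopes.
Supply slope: d = 1, Demand slope: b = 2
Buyer's price increase = d * tax / (b + d)
= 1 * 3 / (2 + 1)
= 3 / 3 = 1

1


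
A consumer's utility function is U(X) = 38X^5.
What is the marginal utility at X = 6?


MU = dU/dX = 38*5*X^(5-1)
MU = 190*X^4
At X = 6:
MU = 190 * 6^4
MU = 190 * 1296 = 246240

246240


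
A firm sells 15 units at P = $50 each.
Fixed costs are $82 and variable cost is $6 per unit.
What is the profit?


Total Revenue = P * Q = 50 * 15 = $750
Total Cost = FC + VC*Q = 82 + 6*15 = $172
Profit = TR - TC = 750 - 172 = $578

$578


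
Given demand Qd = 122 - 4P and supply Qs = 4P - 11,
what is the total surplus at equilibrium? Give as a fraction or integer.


Find equilibrium: 122 - 4P = 4P - 11
122 + 11 = 8P
P* = 133/8 = 133/8
Q* = 4*133/8 - 11 = 111/2
Inverse demand: P = 61/2 - Q/4, so P_max = 61/2
Inverse supply: P = 11/4 + Q/4, so P_min = 11/4
CS = (1/2) * 111/2 * (61/2 - 133/8) = 12321/32
PS = (1/2) * 111/2 * (133/8 - 11/4) = 12321/32
TS = CS + PS = 12321/32 + 12321/32 = 12321/16

12321/16


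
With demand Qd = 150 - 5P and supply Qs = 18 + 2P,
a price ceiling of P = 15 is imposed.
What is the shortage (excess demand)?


At P = 15:
Qd = 150 - 5*15 = 75
Qs = 18 + 2*15 = 48
Shortage = Qd - Qs = 75 - 48 = 27

27


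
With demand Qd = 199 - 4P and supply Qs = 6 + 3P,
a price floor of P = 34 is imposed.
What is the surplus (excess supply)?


At P = 34:
Qd = 199 - 4*34 = 63
Qs = 6 + 3*34 = 108
Surplus = Qs - Qd = 108 - 63 = 45

45


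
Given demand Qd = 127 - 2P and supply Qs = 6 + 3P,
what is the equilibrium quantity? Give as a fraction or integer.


First find equilibrium price:
127 - 2P = 6 + 3P
P* = 121/5 = 121/5
Then substitute into demand:
Q* = 127 - 2 * 121/5 = 393/5

393/5


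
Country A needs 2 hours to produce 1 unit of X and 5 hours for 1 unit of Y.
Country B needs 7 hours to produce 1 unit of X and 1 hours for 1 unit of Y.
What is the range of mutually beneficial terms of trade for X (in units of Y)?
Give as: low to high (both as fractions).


Opportunity cost of X for Country A = hours_X / hours_Y = 2/5 = 2/5 units of Y
Opportunity cost of X for Country B = hours_X / hours_Y = 7/1 = 7 units of Y
Terms of trade must be between the two opportunity costs.
Range: 2/5 to 7

2/5 to 7


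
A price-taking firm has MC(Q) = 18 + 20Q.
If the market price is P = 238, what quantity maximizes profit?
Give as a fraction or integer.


In perfect competition, profit is maximized where P = MC.
238 = 18 + 20Q
220 = 20Q
Q* = 220/20 = 11

11


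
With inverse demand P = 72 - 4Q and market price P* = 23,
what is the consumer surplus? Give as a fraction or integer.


Maximum willingness to pay (at Q=0): P_max = 72
Quantity demanded at P* = 23:
Q* = (72 - 23)/4 = 49/4
CS = (1/2) * Q* * (P_max - P*)
CS = (1/2) * 49/4 * (72 - 23)
CS = (1/2) * 49/4 * 49 = 2401/8

2401/8


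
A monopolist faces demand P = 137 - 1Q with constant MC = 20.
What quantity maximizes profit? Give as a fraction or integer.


TR = P*Q = (137 - 1Q)Q = 137Q - 1Q^2
MR = dTR/dQ = 137 - 2Q
Set MR = MC:
137 - 2Q = 20
117 = 2Q
Q* = 117/2 = 117/2

117/2


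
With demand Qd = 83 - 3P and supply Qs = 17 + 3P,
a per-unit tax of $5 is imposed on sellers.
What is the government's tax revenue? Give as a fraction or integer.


With tax on sellers, new supply: Qs' = 17 + 3(P - 5)
= 2 + 3P
New equilibrium quantity:
Q_new = 85/2
Tax revenue = tax * Q_new = 5 * 85/2 = 425/2

425/2


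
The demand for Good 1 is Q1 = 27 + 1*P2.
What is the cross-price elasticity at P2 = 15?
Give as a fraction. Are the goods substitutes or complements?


dQ1/dP2 = 1
At P2 = 15: Q1 = 27 + 1*15 = 42
Exy = (dQ1/dP2)(P2/Q1) = 1 * 15 / 42 = 5/14
Since Exy > 0, the goods are substitutes.

5/14 (substitutes)


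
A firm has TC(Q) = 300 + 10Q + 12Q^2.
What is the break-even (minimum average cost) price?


AC(Q) = 300/Q + 10 + 12Q
To minimize: dAC/dQ = -300/Q^2 + 12 = 0
Q^2 = 300/12 = 25
Q* = 5
Min AC = 300/5 + 10 + 12*5
Min AC = 60 + 10 + 60 = 130

130


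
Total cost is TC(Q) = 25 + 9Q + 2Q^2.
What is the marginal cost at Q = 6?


MC = dTC/dQ = 9 + 2*2*Q
At Q = 6:
MC = 9 + 4*6
MC = 9 + 24 = 33

33


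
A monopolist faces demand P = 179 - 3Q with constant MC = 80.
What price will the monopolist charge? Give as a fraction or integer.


MR = 179 - 6Q
Set MR = MC: 179 - 6Q = 80
Q* = 33/2
Substitute into demand:
P* = 179 - 3*33/2 = 259/2

259/2


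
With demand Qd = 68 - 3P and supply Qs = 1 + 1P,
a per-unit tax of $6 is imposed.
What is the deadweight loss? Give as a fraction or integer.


Pre-tax equilibrium quantity: Q* = 71/4
Post-tax equilibrium quantity: Q_tax = 53/4
Reduction in quantity: Q* - Q_tax = 9/2
DWL = (1/2) * tax * (Q* - Q_tax)
DWL = (1/2) * 6 * 9/2 = 27/2

27/2


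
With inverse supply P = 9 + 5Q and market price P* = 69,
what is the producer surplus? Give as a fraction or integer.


Minimum supply price (at Q=0): P_min = 9
Quantity supplied at P* = 69:
Q* = (69 - 9)/5 = 12
PS = (1/2) * Q* * (P* - P_min)
PS = (1/2) * 12 * (69 - 9)
PS = (1/2) * 12 * 60 = 360

360


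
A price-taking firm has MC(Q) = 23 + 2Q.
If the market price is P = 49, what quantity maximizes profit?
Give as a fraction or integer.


In perfect competition, profit is maximized where P = MC.
49 = 23 + 2Q
26 = 2Q
Q* = 26/2 = 13

13


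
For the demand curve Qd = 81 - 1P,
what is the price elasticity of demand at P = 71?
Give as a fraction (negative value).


dQ/dP = -1
At P = 71: Q = 81 - 1*71 = 10
E = (dQ/dP)(P/Q) = (-1)(71/10) = -71/10

-71/10


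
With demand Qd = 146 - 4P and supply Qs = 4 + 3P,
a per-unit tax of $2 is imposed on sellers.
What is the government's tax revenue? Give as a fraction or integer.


With tax on sellers, new supply: Qs' = 4 + 3(P - 2)
= 3P - 2
New equilibrium quantity:
Q_new = 430/7
Tax revenue = tax * Q_new = 2 * 430/7 = 860/7

860/7


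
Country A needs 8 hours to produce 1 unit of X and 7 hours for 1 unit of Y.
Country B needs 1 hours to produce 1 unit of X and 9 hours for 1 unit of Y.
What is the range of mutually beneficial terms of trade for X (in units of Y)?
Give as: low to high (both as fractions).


Opportunity cost of X for Country A = hours_X / hours_Y = 8/7 = 8/7 units of Y
Opportunity cost of X for Country B = hours_X / hours_Y = 1/9 = 1/9 units of Y
Terms of trade must be between the two opportunity costs.
Range: 1/9 to 8/7

1/9 to 8/7


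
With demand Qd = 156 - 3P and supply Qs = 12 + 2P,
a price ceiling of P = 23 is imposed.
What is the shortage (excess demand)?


At P = 23:
Qd = 156 - 3*23 = 87
Qs = 12 + 2*23 = 58
Shortage = Qd - Qs = 87 - 58 = 29

29


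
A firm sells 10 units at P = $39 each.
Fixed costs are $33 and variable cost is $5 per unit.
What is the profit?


Total Revenue = P * Q = 39 * 10 = $390
Total Cost = FC + VC*Q = 33 + 5*10 = $83
Profit = TR - TC = 390 - 83 = $307

$307


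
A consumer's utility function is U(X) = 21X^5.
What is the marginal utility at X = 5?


MU = dU/dX = 21*5*X^(5-1)
MU = 105*X^4
At X = 5:
MU = 105 * 5^4
MU = 105 * 625 = 65625

65625


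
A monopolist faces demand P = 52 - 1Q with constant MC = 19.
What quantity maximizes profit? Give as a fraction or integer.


TR = P*Q = (52 - 1Q)Q = 52Q - 1Q^2
MR = dTR/dQ = 52 - 2Q
Set MR = MC:
52 - 2Q = 19
33 = 2Q
Q* = 33/2 = 33/2

33/2


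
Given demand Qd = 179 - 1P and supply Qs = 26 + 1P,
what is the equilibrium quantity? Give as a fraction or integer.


First find equilibrium price:
179 - 1P = 26 + 1P
P* = 153/2 = 153/2
Then substitute into demand:
Q* = 179 - 1 * 153/2 = 205/2

205/2


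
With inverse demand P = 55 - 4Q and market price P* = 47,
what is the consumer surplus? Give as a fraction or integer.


Maximum willingness to pay (at Q=0): P_max = 55
Quantity demanded at P* = 47:
Q* = (55 - 47)/4 = 2
CS = (1/2) * Q* * (P_max - P*)
CS = (1/2) * 2 * (55 - 47)
CS = (1/2) * 2 * 8 = 8

8


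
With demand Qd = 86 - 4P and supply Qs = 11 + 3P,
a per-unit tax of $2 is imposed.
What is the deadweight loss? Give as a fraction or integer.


Pre-tax equilibrium quantity: Q* = 302/7
Post-tax equilibrium quantity: Q_tax = 278/7
Reduction in quantity: Q* - Q_tax = 24/7
DWL = (1/2) * tax * (Q* - Q_tax)
DWL = (1/2) * 2 * 24/7 = 24/7

24/7


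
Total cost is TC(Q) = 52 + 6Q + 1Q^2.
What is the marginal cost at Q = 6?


MC = dTC/dQ = 6 + 2*1*Q
At Q = 6:
MC = 6 + 2*6
MC = 6 + 12 = 18

18


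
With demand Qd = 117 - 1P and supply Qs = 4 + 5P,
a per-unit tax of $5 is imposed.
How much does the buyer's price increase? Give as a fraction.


With a per-unit tax, the buyer's price increase depends on relative slopes.
Supply slope: d = 5, Demand slope: b = 1
Buyer's price increase = d * tax / (b + d)
= 5 * 5 / (1 + 5)
= 25 / 6 = 25/6

25/6


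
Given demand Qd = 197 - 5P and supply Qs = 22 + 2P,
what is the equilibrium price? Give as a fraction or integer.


At equilibrium, Qd = Qs.
197 - 5P = 22 + 2P
197 - 22 = 5P + 2P
175 = 7P
P* = 175/7 = 25

25


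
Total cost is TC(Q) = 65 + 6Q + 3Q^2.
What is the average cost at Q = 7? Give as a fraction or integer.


TC(7) = 65 + 6*7 + 3*7^2
TC(7) = 65 + 42 + 147 = 254
AC = TC/Q = 254/7 = 254/7

254/7


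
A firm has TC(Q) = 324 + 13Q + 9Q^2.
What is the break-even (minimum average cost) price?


AC(Q) = 324/Q + 13 + 9Q
To minimize: dAC/dQ = -324/Q^2 + 9 = 0
Q^2 = 324/9 = 36
Q* = 6
Min AC = 324/6 + 13 + 9*6
Min AC = 54 + 13 + 54 = 121

121


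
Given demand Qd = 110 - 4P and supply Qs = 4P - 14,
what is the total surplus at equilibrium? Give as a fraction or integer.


Find equilibrium: 110 - 4P = 4P - 14
110 + 14 = 8P
P* = 124/8 = 31/2
Q* = 4*31/2 - 14 = 48
Inverse demand: P = 55/2 - Q/4, so P_max = 55/2
Inverse supply: P = 7/2 + Q/4, so P_min = 7/2
CS = (1/2) * 48 * (55/2 - 31/2) = 288
PS = (1/2) * 48 * (31/2 - 7/2) = 288
TS = CS + PS = 288 + 288 = 576

576


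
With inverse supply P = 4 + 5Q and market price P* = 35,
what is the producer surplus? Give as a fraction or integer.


Minimum supply price (at Q=0): P_min = 4
Quantity supplied at P* = 35:
Q* = (35 - 4)/5 = 31/5
PS = (1/2) * Q* * (P* - P_min)
PS = (1/2) * 31/5 * (35 - 4)
PS = (1/2) * 31/5 * 31 = 961/10

961/10


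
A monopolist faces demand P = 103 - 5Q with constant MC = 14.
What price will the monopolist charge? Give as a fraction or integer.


MR = 103 - 10Q
Set MR = MC: 103 - 10Q = 14
Q* = 89/10
Substitute into demand:
P* = 103 - 5*89/10 = 117/2

117/2


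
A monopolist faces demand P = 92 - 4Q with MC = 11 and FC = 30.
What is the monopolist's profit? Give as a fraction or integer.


MR = MC: 92 - 8Q = 11
Q* = 81/8
P* = 92 - 4*81/8 = 103/2
Profit = (P* - MC)*Q* - FC
= (103/2 - 11)*81/8 - 30
= 81/2*81/8 - 30
= 6561/16 - 30 = 6081/16

6081/16


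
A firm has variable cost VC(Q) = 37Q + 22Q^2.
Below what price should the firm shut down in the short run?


AVC(Q) = VC(Q)/Q = 37 + 22Q
AVC is increasing in Q, so minimum AVC is at Q -> 0+.
Min AVC = 37
The firm should shut down if P < 37.

37


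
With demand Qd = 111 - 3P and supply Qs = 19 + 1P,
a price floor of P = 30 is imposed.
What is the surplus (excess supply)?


At P = 30:
Qd = 111 - 3*30 = 21
Qs = 19 + 1*30 = 49
Surplus = Qs - Qd = 49 - 21 = 28

28


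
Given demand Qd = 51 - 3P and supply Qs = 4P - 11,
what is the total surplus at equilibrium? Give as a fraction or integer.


Find equilibrium: 51 - 3P = 4P - 11
51 + 11 = 7P
P* = 62/7 = 62/7
Q* = 4*62/7 - 11 = 171/7
Inverse demand: P = 17 - Q/3, so P_max = 17
Inverse supply: P = 11/4 + Q/4, so P_min = 11/4
CS = (1/2) * 171/7 * (17 - 62/7) = 9747/98
PS = (1/2) * 171/7 * (62/7 - 11/4) = 29241/392
TS = CS + PS = 9747/98 + 29241/392 = 9747/56

9747/56


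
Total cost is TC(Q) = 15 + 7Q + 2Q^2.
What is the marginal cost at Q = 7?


MC = dTC/dQ = 7 + 2*2*Q
At Q = 7:
MC = 7 + 4*7
MC = 7 + 28 = 35

35


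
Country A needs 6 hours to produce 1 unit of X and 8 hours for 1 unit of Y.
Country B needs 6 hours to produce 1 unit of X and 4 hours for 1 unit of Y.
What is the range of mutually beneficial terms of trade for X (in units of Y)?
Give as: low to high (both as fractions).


Opportunity cost of X for Country A = hours_X / hours_Y = 6/8 = 3/4 units of Y
Opportunity cost of X for Country B = hours_X / hours_Y = 6/4 = 3/2 units of Y
Terms of trade must be between the two opportunity costs.
Range: 3/4 to 3/2

3/4 to 3/2


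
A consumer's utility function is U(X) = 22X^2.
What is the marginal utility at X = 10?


MU = dU/dX = 22*2*X^(2-1)
MU = 44*X^1
At X = 10:
MU = 44 * 10^1
MU = 44 * 10 = 440

440


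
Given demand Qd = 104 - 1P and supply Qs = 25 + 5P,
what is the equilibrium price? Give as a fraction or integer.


At equilibrium, Qd = Qs.
104 - 1P = 25 + 5P
104 - 25 = 1P + 5P
79 = 6P
P* = 79/6 = 79/6

79/6


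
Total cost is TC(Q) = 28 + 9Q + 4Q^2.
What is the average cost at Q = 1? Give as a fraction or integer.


TC(1) = 28 + 9*1 + 4*1^2
TC(1) = 28 + 9 + 4 = 41
AC = TC/Q = 41/1 = 41

41


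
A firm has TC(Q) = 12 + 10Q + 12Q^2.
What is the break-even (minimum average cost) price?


AC(Q) = 12/Q + 10 + 12Q
To minimize: dAC/dQ = -12/Q^2 + 12 = 0
Q^2 = 12/12 = 1
Q* = 1
Min AC = 12/1 + 10 + 12*1
Min AC = 12 + 10 + 12 = 34

34


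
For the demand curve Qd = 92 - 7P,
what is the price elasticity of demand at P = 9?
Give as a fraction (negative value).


dQ/dP = -7
At P = 9: Q = 92 - 7*9 = 29
E = (dQ/dP)(P/Q) = (-7)(9/29) = -63/29

-63/29


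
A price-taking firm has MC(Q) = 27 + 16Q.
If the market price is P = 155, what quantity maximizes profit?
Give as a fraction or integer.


In perfect competition, profit is maximized where P = MC.
155 = 27 + 16Q
128 = 16Q
Q* = 128/16 = 8

8


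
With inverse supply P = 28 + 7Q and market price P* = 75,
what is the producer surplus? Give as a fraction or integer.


Minimum supply price (at Q=0): P_min = 28
Quantity supplied at P* = 75:
Q* = (75 - 28)/7 = 47/7
PS = (1/2) * Q* * (P* - P_min)
PS = (1/2) * 47/7 * (75 - 28)
PS = (1/2) * 47/7 * 47 = 2209/14

2209/14


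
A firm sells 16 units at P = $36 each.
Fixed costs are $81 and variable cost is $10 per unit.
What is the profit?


Total Revenue = P * Q = 36 * 16 = $576
Total Cost = FC + VC*Q = 81 + 10*16 = $241
Profit = TR - TC = 576 - 241 = $335

$335


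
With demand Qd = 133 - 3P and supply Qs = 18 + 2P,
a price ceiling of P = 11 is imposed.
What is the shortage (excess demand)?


At P = 11:
Qd = 133 - 3*11 = 100
Qs = 18 + 2*11 = 40
Shortage = Qd - Qs = 100 - 40 = 60

60


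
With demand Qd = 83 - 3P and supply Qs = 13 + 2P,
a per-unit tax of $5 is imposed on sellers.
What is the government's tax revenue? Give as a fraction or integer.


With tax on sellers, new supply: Qs' = 13 + 2(P - 5)
= 3 + 2P
New equilibrium quantity:
Q_new = 35
Tax revenue = tax * Q_new = 5 * 35 = 175

175


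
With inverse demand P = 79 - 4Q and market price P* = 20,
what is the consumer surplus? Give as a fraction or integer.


Maximum willingness to pay (at Q=0): P_max = 79
Quantity demanded at P* = 20:
Q* = (79 - 20)/4 = 59/4
CS = (1/2) * Q* * (P_max - P*)
CS = (1/2) * 59/4 * (79 - 20)
CS = (1/2) * 59/4 * 59 = 3481/8

3481/8


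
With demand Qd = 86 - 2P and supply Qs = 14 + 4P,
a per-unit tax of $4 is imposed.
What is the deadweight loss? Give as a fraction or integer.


Pre-tax equilibrium quantity: Q* = 62
Post-tax equilibrium quantity: Q_tax = 170/3
Reduction in quantity: Q* - Q_tax = 16/3
DWL = (1/2) * tax * (Q* - Q_tax)
DWL = (1/2) * 4 * 16/3 = 32/3

32/3


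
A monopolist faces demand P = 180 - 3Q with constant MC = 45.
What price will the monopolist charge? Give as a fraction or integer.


MR = 180 - 6Q
Set MR = MC: 180 - 6Q = 45
Q* = 45/2
Substitute into demand:
P* = 180 - 3*45/2 = 225/2

225/2


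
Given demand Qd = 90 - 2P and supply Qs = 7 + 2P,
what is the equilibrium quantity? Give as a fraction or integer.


First find equilibrium price:
90 - 2P = 7 + 2P
P* = 83/4 = 83/4
Then substitute into demand:
Q* = 90 - 2 * 83/4 = 97/2

97/2


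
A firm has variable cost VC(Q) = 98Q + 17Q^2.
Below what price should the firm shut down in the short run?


AVC(Q) = VC(Q)/Q = 98 + 17Q
AVC is increasing in Q, so minimum AVC is at Q -> 0+.
Min AVC = 98
The firm should shut down if P < 98.

98


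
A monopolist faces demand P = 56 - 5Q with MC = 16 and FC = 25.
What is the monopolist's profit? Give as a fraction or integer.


MR = MC: 56 - 10Q = 16
Q* = 4
P* = 56 - 5*4 = 36
Profit = (P* - MC)*Q* - FC
= (36 - 16)*4 - 25
= 20*4 - 25
= 80 - 25 = 55

55


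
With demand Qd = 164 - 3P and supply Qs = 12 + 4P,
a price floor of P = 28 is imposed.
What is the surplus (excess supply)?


At P = 28:
Qd = 164 - 3*28 = 80
Qs = 12 + 4*28 = 124
Surplus = Qs - Qd = 124 - 80 = 44

44


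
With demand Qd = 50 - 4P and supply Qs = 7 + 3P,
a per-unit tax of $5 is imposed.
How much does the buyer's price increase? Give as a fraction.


With a per-unit tax, the buyer's price increase depends on relative slopes.
Supply slope: d = 3, Demand slope: b = 4
Buyer's price increase = d * tax / (b + d)
= 3 * 5 / (4 + 3)
= 15 / 7 = 15/7

15/7


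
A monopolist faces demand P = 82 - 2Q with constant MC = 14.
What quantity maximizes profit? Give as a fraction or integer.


TR = P*Q = (82 - 2Q)Q = 82Q - 2Q^2
MR = dTR/dQ = 82 - 4Q
Set MR = MC:
82 - 4Q = 14
68 = 4Q
Q* = 68/4 = 17

17


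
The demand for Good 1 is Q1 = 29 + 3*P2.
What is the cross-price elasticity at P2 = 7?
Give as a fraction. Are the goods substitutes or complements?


dQ1/dP2 = 3
At P2 = 7: Q1 = 29 + 3*7 = 50
Exy = (dQ1/dP2)(P2/Q1) = 3 * 7 / 50 = 21/50
Since Exy > 0, the goods are substitutes.

21/50 (substitutes)


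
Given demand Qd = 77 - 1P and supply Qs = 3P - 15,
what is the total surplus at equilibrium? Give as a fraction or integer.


Find equilibrium: 77 - 1P = 3P - 15
77 + 15 = 4P
P* = 92/4 = 23
Q* = 3*23 - 15 = 54
Inverse demand: P = 77 - Q/1, so P_max = 77
Inverse supply: P = 5 + Q/3, so P_min = 5
CS = (1/2) * 54 * (77 - 23) = 1458
PS = (1/2) * 54 * (23 - 5) = 486
TS = CS + PS = 1458 + 486 = 1944

1944


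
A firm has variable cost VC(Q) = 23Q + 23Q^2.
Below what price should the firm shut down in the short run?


AVC(Q) = VC(Q)/Q = 23 + 23Q
AVC is increasing in Q, so minimum AVC is at Q -> 0+.
Min AVC = 23
The firm should shut down if P < 23.

23


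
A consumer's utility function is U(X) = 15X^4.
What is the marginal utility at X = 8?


MU = dU/dX = 15*4*X^(4-1)
MU = 60*X^3
At X = 8:
MU = 60 * 8^3
MU = 60 * 512 = 30720

30720


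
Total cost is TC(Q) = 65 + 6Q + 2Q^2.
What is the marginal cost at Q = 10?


MC = dTC/dQ = 6 + 2*2*Q
At Q = 10:
MC = 6 + 4*10
MC = 6 + 40 = 46

46


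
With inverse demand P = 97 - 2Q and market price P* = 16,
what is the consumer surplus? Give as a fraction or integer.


Maximum willingness to pay (at Q=0): P_max = 97
Quantity demanded at P* = 16:
Q* = (97 - 16)/2 = 81/2
CS = (1/2) * Q* * (P_max - P*)
CS = (1/2) * 81/2 * (97 - 16)
CS = (1/2) * 81/2 * 81 = 6561/4

6561/4


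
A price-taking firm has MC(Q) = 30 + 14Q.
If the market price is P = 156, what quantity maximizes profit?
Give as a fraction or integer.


In perfect competition, profit is maximized where P = MC.
156 = 30 + 14Q
126 = 14Q
Q* = 126/14 = 9

9


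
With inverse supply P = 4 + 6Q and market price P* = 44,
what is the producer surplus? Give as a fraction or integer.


Minimum supply price (at Q=0): P_min = 4
Quantity supplied at P* = 44:
Q* = (44 - 4)/6 = 20/3
PS = (1/2) * Q* * (P* - P_min)
PS = (1/2) * 20/3 * (44 - 4)
PS = (1/2) * 20/3 * 40 = 400/3

400/3


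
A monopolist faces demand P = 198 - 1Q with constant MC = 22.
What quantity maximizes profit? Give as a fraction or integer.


TR = P*Q = (198 - 1Q)Q = 198Q - 1Q^2
MR = dTR/dQ = 198 - 2Q
Set MR = MC:
198 - 2Q = 22
176 = 2Q
Q* = 176/2 = 88

88


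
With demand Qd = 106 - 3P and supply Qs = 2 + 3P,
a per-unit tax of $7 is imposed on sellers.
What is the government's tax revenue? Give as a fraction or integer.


With tax on sellers, new supply: Qs' = 2 + 3(P - 7)
= 3P - 19
New equilibrium quantity:
Q_new = 87/2
Tax revenue = tax * Q_new = 7 * 87/2 = 609/2

609/2


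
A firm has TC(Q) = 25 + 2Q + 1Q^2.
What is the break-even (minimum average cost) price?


AC(Q) = 25/Q + 2 + 1Q
To minimize: dAC/dQ = -25/Q^2 + 1 = 0
Q^2 = 25/1 = 25
Q* = 5
Min AC = 25/5 + 2 + 1*5
Min AC = 5 + 2 + 5 = 12

12


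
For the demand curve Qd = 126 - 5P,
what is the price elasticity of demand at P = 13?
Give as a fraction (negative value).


dQ/dP = -5
At P = 13: Q = 126 - 5*13 = 61
E = (dQ/dP)(P/Q) = (-5)(13/61) = -65/61

-65/61


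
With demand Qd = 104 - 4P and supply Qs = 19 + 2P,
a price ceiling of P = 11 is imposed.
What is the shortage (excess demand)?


At P = 11:
Qd = 104 - 4*11 = 60
Qs = 19 + 2*11 = 41
Shortage = Qd - Qs = 60 - 41 = 19

19


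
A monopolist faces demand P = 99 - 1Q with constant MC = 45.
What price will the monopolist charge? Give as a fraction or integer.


MR = 99 - 2Q
Set MR = MC: 99 - 2Q = 45
Q* = 27
Substitute into demand:
P* = 99 - 1*27 = 72

72


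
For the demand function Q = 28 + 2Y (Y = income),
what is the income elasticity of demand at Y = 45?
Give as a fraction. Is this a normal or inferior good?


dQ/dY = 2
At Y = 45: Q = 28 + 2*45 = 118
Ey = (dQ/dY)(Y/Q) = 2 * 45 / 118 = 45/59
Since Ey > 0, this is a normal good.

45/59 (normal good)


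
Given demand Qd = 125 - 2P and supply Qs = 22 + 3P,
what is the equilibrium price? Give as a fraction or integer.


At equilibrium, Qd = Qs.
125 - 2P = 22 + 3P
125 - 22 = 2P + 3P
103 = 5P
P* = 103/5 = 103/5

103/5


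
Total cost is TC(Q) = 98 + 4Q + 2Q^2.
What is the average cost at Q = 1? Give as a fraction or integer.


TC(1) = 98 + 4*1 + 2*1^2
TC(1) = 98 + 4 + 2 = 104
AC = TC/Q = 104/1 = 104

104


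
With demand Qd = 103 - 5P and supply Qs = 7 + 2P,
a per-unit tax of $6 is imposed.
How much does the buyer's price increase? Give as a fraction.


With a per-unit tax, the buyer's price increase depends on relative slopes.
Supply slope: d = 2, Demand slope: b = 5
Buyer's price increase = d * tax / (b + d)
= 2 * 6 / (5 + 2)
= 12 / 7 = 12/7

12/7


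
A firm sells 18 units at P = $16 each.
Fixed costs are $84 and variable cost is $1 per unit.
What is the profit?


Total Revenue = P * Q = 16 * 18 = $288
Total Cost = FC + VC*Q = 84 + 1*18 = $102
Profit = TR - TC = 288 - 102 = $186

$186


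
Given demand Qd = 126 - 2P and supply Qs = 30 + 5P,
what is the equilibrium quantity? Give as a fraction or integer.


First find equilibrium price:
126 - 2P = 30 + 5P
P* = 96/7 = 96/7
Then substitute into demand:
Q* = 126 - 2 * 96/7 = 690/7

690/7


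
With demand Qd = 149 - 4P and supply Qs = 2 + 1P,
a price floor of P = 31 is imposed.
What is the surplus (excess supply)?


At P = 31:
Qd = 149 - 4*31 = 25
Qs = 2 + 1*31 = 33
Surplus = Qs - Qd = 33 - 25 = 8

8


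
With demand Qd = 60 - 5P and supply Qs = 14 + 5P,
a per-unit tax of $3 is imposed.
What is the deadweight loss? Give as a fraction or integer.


Pre-tax equilibrium quantity: Q* = 37
Post-tax equilibrium quantity: Q_tax = 59/2
Reduction in quantity: Q* - Q_tax = 15/2
DWL = (1/2) * tax * (Q* - Q_tax)
DWL = (1/2) * 3 * 15/2 = 45/4

45/4


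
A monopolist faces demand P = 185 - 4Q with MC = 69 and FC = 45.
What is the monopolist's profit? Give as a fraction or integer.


MR = MC: 185 - 8Q = 69
Q* = 29/2
P* = 185 - 4*29/2 = 127
Profit = (P* - MC)*Q* - FC
= (127 - 69)*29/2 - 45
= 58*29/2 - 45
= 841 - 45 = 796

796


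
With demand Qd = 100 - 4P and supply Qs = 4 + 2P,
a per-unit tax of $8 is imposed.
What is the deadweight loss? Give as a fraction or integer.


Pre-tax equilibrium quantity: Q* = 36
Post-tax equilibrium quantity: Q_tax = 76/3
Reduction in quantity: Q* - Q_tax = 32/3
DWL = (1/2) * tax * (Q* - Q_tax)
DWL = (1/2) * 8 * 32/3 = 128/3

128/3


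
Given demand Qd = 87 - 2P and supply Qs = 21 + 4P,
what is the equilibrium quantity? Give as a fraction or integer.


First find equilibrium price:
87 - 2P = 21 + 4P
P* = 66/6 = 11
Then substitute into demand:
Q* = 87 - 2 * 11 = 65

65


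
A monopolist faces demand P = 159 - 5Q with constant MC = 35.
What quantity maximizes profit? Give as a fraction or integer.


TR = P*Q = (159 - 5Q)Q = 159Q - 5Q^2
MR = dTR/dQ = 159 - 10Q
Set MR = MC:
159 - 10Q = 35
124 = 10Q
Q* = 124/10 = 62/5

62/5


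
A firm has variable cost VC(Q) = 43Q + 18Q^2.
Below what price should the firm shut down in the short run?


AVC(Q) = VC(Q)/Q = 43 + 18Q
AVC is increasing in Q, so minimum AVC is at Q -> 0+.
Min AVC = 43
The firm should shut down if P < 43.

43


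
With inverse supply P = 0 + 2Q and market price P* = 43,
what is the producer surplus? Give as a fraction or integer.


Minimum supply price (at Q=0): P_min = 0
Quantity supplied at P* = 43:
Q* = (43 - 0)/2 = 43/2
PS = (1/2) * Q* * (P* - P_min)
PS = (1/2) * 43/2 * (43 - 0)
PS = (1/2) * 43/2 * 43 = 1849/4

1849/4


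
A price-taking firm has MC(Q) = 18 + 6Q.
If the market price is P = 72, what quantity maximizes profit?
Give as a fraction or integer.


In perfect competition, profit is maximized where P = MC.
72 = 18 + 6Q
54 = 6Q
Q* = 54/6 = 9

9


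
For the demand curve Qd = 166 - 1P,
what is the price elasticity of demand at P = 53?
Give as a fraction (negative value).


dQ/dP = -1
At P = 53: Q = 166 - 1*53 = 113
E = (dQ/dP)(P/Q) = (-1)(53/113) = -53/113

-53/113


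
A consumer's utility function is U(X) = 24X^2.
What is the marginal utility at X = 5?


MU = dU/dX = 24*2*X^(2-1)
MU = 48*X^1
At X = 5:
MU = 48 * 5^1
MU = 48 * 5 = 240

240


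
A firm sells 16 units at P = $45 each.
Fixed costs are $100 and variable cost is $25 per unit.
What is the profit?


Total Revenue = P * Q = 45 * 16 = $720
Total Cost = FC + VC*Q = 100 + 25*16 = $500
Profit = TR - TC = 720 - 500 = $220

$220


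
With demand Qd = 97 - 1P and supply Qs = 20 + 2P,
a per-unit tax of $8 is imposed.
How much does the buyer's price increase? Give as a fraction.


With a per-unit tax, the buyer's price increase depends on relative slopes.
Supply slope: d = 2, Demand slope: b = 1
Buyer's price increase = d * tax / (b + d)
= 2 * 8 / (1 + 2)
= 16 / 3 = 16/3

16/3


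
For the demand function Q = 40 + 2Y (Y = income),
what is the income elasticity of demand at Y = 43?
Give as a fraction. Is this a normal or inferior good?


dQ/dY = 2
At Y = 43: Q = 40 + 2*43 = 126
Ey = (dQ/dY)(Y/Q) = 2 * 43 / 126 = 43/63
Since Ey > 0, this is a normal good.

43/63 (normal good)


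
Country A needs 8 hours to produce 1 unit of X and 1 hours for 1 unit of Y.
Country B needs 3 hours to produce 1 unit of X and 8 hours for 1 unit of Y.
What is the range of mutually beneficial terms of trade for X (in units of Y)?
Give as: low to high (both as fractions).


Opportunity cost of X for Country A = hours_X / hours_Y = 8/1 = 8 units of Y
Opportunity cost of X for Country B = hours_X / hours_Y = 3/8 = 3/8 units of Y
Terms of trade must be between the two opportunity costs.
Range: 3/8 to 8

3/8 to 8


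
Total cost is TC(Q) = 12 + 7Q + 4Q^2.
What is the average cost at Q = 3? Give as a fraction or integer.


TC(3) = 12 + 7*3 + 4*3^2
TC(3) = 12 + 21 + 36 = 69
AC = TC/Q = 69/3 = 23

23


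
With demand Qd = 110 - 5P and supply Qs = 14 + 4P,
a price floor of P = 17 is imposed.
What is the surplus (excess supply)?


At P = 17:
Qd = 110 - 5*17 = 25
Qs = 14 + 4*17 = 82
Surplus = Qs - Qd = 82 - 25 = 57

57


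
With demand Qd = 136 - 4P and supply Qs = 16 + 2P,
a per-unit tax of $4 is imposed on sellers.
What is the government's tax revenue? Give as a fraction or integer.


With tax on sellers, new supply: Qs' = 16 + 2(P - 4)
= 8 + 2P
New equilibrium quantity:
Q_new = 152/3
Tax revenue = tax * Q_new = 4 * 152/3 = 608/3

608/3


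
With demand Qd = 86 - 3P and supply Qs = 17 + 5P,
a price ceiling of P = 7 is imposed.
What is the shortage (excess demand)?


At P = 7:
Qd = 86 - 3*7 = 65
Qs = 17 + 5*7 = 52
Shortage = Qd - Qs = 65 - 52 = 13

13


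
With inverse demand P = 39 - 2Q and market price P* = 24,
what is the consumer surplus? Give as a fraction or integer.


Maximum willingness to pay (at Q=0): P_max = 39
Quantity demanded at P* = 24:
Q* = (39 - 24)/2 = 15/2
CS = (1/2) * Q* * (P_max - P*)
CS = (1/2) * 15/2 * (39 - 24)
CS = (1/2) * 15/2 * 15 = 225/4

225/4


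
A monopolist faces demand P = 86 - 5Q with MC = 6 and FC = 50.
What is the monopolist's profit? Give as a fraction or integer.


MR = MC: 86 - 10Q = 6
Q* = 8
P* = 86 - 5*8 = 46
Profit = (P* - MC)*Q* - FC
= (46 - 6)*8 - 50
= 40*8 - 50
= 320 - 50 = 270

270


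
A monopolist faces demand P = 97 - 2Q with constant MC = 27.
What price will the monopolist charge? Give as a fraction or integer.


MR = 97 - 4Q
Set MR = MC: 97 - 4Q = 27
Q* = 35/2
Substitute into demand:
P* = 97 - 2*35/2 = 62

62


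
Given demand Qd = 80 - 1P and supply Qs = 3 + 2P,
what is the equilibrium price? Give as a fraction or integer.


At equilibrium, Qd = Qs.
80 - 1P = 3 + 2P
80 - 3 = 1P + 2P
77 = 3P
P* = 77/3 = 77/3

77/3


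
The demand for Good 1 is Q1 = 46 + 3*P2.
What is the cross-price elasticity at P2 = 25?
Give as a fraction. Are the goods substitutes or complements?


dQ1/dP2 = 3
At P2 = 25: Q1 = 46 + 3*25 = 121
Exy = (dQ1/dP2)(P2/Q1) = 3 * 25 / 121 = 75/121
Since Exy > 0, the goods are substitutes.

75/121 (substitutes)


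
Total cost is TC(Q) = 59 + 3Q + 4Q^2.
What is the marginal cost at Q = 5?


MC = dTC/dQ = 3 + 2*4*Q
At Q = 5:
MC = 3 + 8*5
MC = 3 + 40 = 43

43


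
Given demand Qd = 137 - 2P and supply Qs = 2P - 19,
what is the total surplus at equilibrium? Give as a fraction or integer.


Find equilibrium: 137 - 2P = 2P - 19
137 + 19 = 4P
P* = 156/4 = 39
Q* = 2*39 - 19 = 59
Inverse demand: P = 137/2 - Q/2, so P_max = 137/2
Inverse supply: P = 19/2 + Q/2, so P_min = 19/2
CS = (1/2) * 59 * (137/2 - 39) = 3481/4
PS = (1/2) * 59 * (39 - 19/2) = 3481/4
TS = CS + PS = 3481/4 + 3481/4 = 3481/2

3481/2
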